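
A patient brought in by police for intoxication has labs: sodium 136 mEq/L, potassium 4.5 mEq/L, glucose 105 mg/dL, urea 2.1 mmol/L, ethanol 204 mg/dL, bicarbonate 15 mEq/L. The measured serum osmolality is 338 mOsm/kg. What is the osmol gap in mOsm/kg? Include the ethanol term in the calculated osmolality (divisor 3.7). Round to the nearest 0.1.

Calculated osmolality = 2·Na + glucose/18 + urea + ethanol/3.7
= 2·136 + 105/18 + 2.1 + 204/3.7
= 272 + 5.83 + 2.10 + 55.14
= 335.07 mOsm/kg ≈ 335.1 mOsm/kg
Osmolar gap = measured − calculated = 338 − 335.1 = 2.9 mOsm/kg

2.9 mOsm/kg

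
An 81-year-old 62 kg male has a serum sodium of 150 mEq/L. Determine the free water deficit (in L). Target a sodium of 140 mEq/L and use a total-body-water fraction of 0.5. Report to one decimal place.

TBW = 0.5 · 62 = 31 L
Free water deficit = TBW · (Na/140 − 1)
= 31 · (150/140 − 1)
= 31 · 0.0714
= 2.21 L

2.2 L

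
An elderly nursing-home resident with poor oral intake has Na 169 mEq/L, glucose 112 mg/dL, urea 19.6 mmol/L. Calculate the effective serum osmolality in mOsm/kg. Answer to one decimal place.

Effective osmolality excludes urea (freely permeant across cell membranes):
2·Na + glucose/18
= 2·169 + 112/18
= 338 + 6.22
= 344.22 mOsm/kg

344.2 mOsm/kg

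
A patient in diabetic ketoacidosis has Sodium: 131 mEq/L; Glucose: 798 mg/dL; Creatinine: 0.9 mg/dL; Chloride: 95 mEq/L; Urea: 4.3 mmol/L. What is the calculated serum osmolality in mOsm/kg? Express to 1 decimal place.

310.6 mOsm/kg

Calculated osmolality = 2·Na + glucose/18 + urea
= 2·131 + 798/18 + 4.3
= 262 + 44.33 + 4.30
= 310.63 mOsm/kg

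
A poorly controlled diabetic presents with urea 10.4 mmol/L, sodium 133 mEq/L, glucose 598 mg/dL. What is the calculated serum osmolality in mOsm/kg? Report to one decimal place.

Calculated osmolality = 2·Na + glucose/18 + urea
= 2·133 + 598/18 + 10.4
= 266 + 33.22 + 10.40
= 309.62 mOsm/kg

309.6 mOsm/kg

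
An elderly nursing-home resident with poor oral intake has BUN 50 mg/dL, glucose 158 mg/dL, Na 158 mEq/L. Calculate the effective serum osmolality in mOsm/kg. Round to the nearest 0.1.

324.8 mOsm/kg

Effective osmolality excludes urea (freely permeant across cell membranes):
2·Na + glucose/18
= 2·158 + 158/18
= 316 + 8.78
= 324.78 mOsm/kg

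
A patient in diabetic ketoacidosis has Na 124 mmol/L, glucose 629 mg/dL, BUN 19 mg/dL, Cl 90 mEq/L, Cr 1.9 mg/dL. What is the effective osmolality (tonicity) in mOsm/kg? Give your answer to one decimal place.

282.9 mOsm/kg

Effective osmolality excludes urea (freely permeant across cell membranes):
2·Na + glucose/18
= 2·124 + 629/18
= 248 + 34.94
= 282.94 mOsm/kg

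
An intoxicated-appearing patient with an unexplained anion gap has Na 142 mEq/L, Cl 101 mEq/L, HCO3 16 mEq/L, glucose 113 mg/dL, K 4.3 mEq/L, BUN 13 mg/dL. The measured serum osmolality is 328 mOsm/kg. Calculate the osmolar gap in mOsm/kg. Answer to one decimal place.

Calculated osmolality = 2·Na + glucose/18 + BUN/2.8
= 2·142 + 113/18 + 13/2.8
= 284 + 6.28 + 4.64
= 294.92 mOsm/kg ≈ 294.9 mOsm/kg
Osmolar gap = measured − calculated = 328 − 294.9 = 33.1 mOsm/kg

33.1 mOsm/kg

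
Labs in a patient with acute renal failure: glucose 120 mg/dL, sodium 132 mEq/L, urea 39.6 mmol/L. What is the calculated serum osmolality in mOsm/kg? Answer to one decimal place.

310.3 mOsm/kg

Calculated osmolality = 2·Na + glucose/18 + urea
= 2·132 + 120/18 + 39.6
= 264 + 6.67 + 39.60
= 310.27 mOsm/kg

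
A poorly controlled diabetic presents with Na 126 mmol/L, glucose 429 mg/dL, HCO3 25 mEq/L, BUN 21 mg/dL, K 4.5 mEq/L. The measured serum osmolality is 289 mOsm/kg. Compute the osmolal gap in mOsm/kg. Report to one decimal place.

Calculated osmolality = 2·Na + glucose/18 + BUN/2.8
= 2·126 + 429/18 + 21/2.8
= 252 + 23.83 + 7.50
= 283.33 mOsm/kg ≈ 283.3 mOsm/kg
Osmolar gap = measured − calculated = 289 − 283.3 = 5.7 mOsm/kg

5.7 mOsm/kg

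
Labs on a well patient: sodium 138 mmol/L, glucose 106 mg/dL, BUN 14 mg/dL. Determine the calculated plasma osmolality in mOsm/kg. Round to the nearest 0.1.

Calculated osmolality = 2·Na + glucose/18 + BUN/2.8
= 2·138 + 106/18 + 14/2.8
= 276 + 5.89 + 5
= 286.89 mOsm/kg

286.9 mOsm/kg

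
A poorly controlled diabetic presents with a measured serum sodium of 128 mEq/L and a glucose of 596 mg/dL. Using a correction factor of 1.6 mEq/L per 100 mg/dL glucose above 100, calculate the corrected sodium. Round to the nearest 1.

136 mEq/L

Corrected Na = measured Na + 1.6 · (glucose − 100)/100
= 128 + 1.6 · (596 − 100)/100
= 128 + 7.9
= 135.9 mEq/L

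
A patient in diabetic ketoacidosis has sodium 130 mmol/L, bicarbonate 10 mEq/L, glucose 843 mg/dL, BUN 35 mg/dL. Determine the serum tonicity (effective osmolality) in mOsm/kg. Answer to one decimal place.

Effective osmolality excludes urea (freely permeant across cell membranes):
2·Na + glucose/18
= 2·130 + 843/18
= 260 + 46.83
= 306.83 mOsm/kg

306.8 mOsm/kg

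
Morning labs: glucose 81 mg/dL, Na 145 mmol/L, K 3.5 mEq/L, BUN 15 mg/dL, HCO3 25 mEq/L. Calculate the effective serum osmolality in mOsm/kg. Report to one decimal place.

Effective osmolality excludes urea (freely permeant across cell membranes):
2·Na + glucose/18
= 2·145 + 81/18
= 290 + 4.5
= 294.5 mOsm/kg

294.5 mOsm/kg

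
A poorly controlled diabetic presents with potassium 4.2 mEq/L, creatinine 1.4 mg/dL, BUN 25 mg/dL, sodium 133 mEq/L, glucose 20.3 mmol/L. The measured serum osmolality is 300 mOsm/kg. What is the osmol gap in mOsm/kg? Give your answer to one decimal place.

Calculated osmolality = 2·Na + glucose + BUN/2.8
= 2·133 + 20.3 + 25/2.8
= 266 + 20.30 + 8.93
= 295.23 mOsm/kg ≈ 295.2 mOsm/kg
Osmolar gap = measured − calculated = 300 − 295.2 = 4.8 mOsm/kg

4.8 mOsm/kg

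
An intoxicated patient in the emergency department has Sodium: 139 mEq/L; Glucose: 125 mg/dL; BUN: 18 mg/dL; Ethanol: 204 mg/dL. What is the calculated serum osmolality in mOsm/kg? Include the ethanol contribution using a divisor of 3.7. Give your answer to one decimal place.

346.5 mOsm/kg

Calculated osmolality = 2·Na + glucose/18 + BUN/2.8 + ethanol/3.7
= 2·139 + 125/18 + 18/2.8 + 204/3.7
= 278 + 6.94 + 6.43 + 55.14
= 346.51 mOsm/kg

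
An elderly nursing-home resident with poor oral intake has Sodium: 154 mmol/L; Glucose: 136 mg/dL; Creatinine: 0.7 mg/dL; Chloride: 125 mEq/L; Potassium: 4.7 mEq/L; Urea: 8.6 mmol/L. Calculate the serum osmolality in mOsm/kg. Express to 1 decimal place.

324.2 mOsm/kg

Calculated osmolality = 2·Na + glucose/18 + urea
= 2·154 + 136/18 + 8.6
= 308 + 7.56 + 8.60
= 324.16 mOsm/kg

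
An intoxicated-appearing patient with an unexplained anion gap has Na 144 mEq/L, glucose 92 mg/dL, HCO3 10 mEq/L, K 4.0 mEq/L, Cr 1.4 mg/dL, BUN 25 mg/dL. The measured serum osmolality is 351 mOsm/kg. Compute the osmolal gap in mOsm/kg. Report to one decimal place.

Calculated osmolality = 2·Na + glucose/18 + BUN/2.8
= 2·144 + 92/18 + 25/2.8
= 288 + 5.11 + 8.93
= 302.04 mOsm/kg ≈ 302.0 mOsm/kg
Osmolar gap = measured − calculated = 351 − 302.0 = 49.0 mOsm/kg

49.0 mOsm/kg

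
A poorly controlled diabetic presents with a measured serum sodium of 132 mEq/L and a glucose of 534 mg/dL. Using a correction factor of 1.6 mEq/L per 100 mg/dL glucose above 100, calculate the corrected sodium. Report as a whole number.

139 mEq/L

Corrected Na = measured Na + 1.6 · (glucose − 100)/100
= 132 + 1.6 · (534 − 100)/100
= 132 + 6.9
= 138.9 mEq/L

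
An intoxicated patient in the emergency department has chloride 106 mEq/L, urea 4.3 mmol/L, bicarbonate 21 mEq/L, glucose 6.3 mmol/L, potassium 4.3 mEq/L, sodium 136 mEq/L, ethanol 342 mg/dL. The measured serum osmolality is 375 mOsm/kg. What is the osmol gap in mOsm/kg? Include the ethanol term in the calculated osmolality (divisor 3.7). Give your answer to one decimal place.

Calculated osmolality = 2·Na + glucose + urea + ethanol/3.7
= 2·136 + 6.3 + 4.3 + 342/3.7
= 272 + 6.30 + 4.30 + 92.43
= 375.03 mOsm/kg ≈ 375.0 mOsm/kg
Osmolar gap = measured − calculated = 375 − 375.0 = 0.0 mOsm/kg

0.0 mOsm/kg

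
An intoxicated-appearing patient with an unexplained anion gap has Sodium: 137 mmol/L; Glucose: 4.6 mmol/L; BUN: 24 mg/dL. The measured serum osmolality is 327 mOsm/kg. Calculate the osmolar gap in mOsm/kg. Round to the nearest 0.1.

Calculated osmolality = 2·Na + glucose + BUN/2.8
= 2·137 + 4.6 + 24/2.8
= 274 + 4.60 + 8.57
= 287.17 mOsm/kg ≈ 287.2 mOsm/kg
Osmolar gap = measured − calculated = 327 − 287.2 = 39.8 mOsm/kg

39.8 mOsm/kg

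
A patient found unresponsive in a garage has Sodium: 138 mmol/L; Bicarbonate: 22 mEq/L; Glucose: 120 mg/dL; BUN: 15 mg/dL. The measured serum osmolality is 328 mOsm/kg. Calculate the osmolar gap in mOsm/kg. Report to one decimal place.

Calculated osmolality = 2·Na + glucose/18 + BUN/2.8
= 2·138 + 120/18 + 15/2.8
= 276 + 6.67 + 5.36
= 288.03 mOsm/kg ≈ 288.0 mOsm/kg
Osmolar gap = measured − calculated = 328 − 288.0 = 40.0 mOsm/kg

40.0 mOsm/kg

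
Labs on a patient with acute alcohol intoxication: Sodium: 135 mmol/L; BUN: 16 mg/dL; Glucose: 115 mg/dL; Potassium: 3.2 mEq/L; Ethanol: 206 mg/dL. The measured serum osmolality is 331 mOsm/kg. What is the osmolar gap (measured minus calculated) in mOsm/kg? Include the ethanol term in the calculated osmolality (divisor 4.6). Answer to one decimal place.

4.1 mOsm/kg

Calculated osmolality = 2·Na + glucose/18 + BUN/2.8 + ethanol/4.6
= 2·135 + 115/18 + 16/2.8 + 206/4.6
= 270 + 6.39 + 5.71 + 44.78
= 326.88 mOsm/kg ≈ 326.9 mOsm/kg
Osmolar gap = measured − calculated = 331 − 326.9 = 4.1 mOsm/kg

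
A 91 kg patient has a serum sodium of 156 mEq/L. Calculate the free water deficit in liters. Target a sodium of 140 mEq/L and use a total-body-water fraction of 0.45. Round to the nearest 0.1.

4.7 L

TBW = 0.45 · 91 = 40.95 L
Free water deficit = TBW · (Na/140 − 1)
= 40.95 · (156/140 − 1)
= 40.95 · 0.1143
= 4.68 L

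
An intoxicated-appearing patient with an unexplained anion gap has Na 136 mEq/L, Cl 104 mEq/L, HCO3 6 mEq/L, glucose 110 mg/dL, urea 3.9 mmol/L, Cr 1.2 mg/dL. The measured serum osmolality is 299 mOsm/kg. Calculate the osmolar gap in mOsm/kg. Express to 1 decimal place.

Calculated osmolality = 2·Na + glucose/18 + urea
= 2·136 + 110/18 + 3.9
= 272 + 6.11 + 3.90
= 282.01 mOsm/kg ≈ 282.0 mOsm/kg
Osmolar gap = measured − calculated = 299 − 282.0 = 17.0 mOsm/kg

17.0 mOsm/kg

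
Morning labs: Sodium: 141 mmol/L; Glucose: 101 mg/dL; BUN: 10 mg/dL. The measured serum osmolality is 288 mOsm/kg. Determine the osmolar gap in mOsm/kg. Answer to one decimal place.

Calculated osmolality = 2·Na + glucose/18 + BUN/2.8
= 2·141 + 101/18 + 10/2.8
= 282 + 5.61 + 3.57
= 291.18 mOsm/kg ≈ 291.2 mOsm/kg
Osmolar gap = measured − calculated = 288 − 291.2 = -3.2 mOsm/kg

-3.2 mOsm/kg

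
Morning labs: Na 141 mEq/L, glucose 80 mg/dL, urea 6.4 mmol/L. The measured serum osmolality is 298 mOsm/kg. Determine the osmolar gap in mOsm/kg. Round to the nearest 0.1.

Calculated osmolality = 2·Na + glucose/18 + urea
= 2·141 + 80/18 + 6.4
= 282 + 4.44 + 6.40
= 292.84 mOsm/kg ≈ 292.8 mOsm/kg
Osmolar gap = measured − calculated = 298 − 292.8 = 5.2 mOsm/kg

5.2 mOsm/kg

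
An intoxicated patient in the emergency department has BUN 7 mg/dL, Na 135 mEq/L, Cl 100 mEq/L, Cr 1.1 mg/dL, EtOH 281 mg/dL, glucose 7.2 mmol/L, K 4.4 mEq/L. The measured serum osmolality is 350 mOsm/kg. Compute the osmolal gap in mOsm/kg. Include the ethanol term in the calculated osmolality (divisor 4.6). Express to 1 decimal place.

9.2 mOsm/kg

Calculated osmolality = 2·Na + glucose + BUN/2.8 + ethanol/4.6
= 2·135 + 7.2 + 7/2.8 + 281/4.6
= 270 + 7.20 + 2.50 + 61.09
= 340.79 mOsm/kg ≈ 340.8 mOsm/kg
Osmolar gap = measured − calculated = 350 − 340.8 = 9.2 mOsm/kg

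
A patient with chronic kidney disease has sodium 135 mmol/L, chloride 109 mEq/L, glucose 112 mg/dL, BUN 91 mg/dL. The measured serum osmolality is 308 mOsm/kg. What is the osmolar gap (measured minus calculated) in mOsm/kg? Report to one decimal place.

-0.7 mOsm/kg

Calculated osmolality = 2·Na + glucose/18 + BUN/2.8
= 2·135 + 112/18 + 91/2.8
= 270 + 6.22 + 32.50
= 308.72 mOsm/kg ≈ 308.7 mOsm/kg
Osmolar gap = measured − calculated = 308 − 308.7 = -0.7 mOsm/kg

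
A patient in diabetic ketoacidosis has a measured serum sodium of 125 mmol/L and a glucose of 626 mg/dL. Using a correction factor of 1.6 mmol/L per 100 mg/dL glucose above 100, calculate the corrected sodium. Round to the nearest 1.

133 mmol/L

Corrected Na = measured Na + 1.6 · (glucose − 100)/100
= 125 + 1.6 · (626 − 100)/100
= 125 + 8.4
= 133.4 mmol/L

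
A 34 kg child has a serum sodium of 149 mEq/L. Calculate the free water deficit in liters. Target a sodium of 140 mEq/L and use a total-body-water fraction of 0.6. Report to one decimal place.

1.3 L

TBW = 0.6 · 34 = 20.4 L
Free water deficit = TBW · (Na/140 − 1)
= 20.4 · (149/140 − 1)
= 20.4 · 0.0643
= 1.31 L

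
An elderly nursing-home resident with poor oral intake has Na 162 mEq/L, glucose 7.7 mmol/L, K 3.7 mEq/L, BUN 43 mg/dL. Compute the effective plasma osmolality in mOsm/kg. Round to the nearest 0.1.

Effective osmolality excludes urea (freely permeant across cell membranes):
2·Na + glucose
= 2·162 + 7.7
= 324 + 7.7
= 331.7 mOsm/kg

331.7 mOsm/kg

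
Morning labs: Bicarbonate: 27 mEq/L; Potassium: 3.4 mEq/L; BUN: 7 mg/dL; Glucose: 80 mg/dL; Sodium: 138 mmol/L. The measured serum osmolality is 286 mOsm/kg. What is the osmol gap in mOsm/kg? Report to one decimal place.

3.1 mOsm/kg

Calculated osmolality = 2·Na + glucose/18 + BUN/2.8
= 2·138 + 80/18 + 7/2.8
= 276 + 4.44 + 2.50
= 282.94 mOsm/kg ≈ 282.9 mOsm/kg
Osmolar gap = measured − calculated = 286 − 282.9 = 3.1 mOsm/kg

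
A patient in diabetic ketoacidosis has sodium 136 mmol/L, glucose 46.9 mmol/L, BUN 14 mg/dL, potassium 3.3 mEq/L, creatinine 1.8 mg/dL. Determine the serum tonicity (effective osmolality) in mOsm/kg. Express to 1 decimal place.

Effective osmolality excludes urea (freely permeant across cell membranes):
2·Na + glucose
= 2·136 + 46.9
= 272 + 46.9
= 318.9 mOsm/kg

318.9 mOsm/kg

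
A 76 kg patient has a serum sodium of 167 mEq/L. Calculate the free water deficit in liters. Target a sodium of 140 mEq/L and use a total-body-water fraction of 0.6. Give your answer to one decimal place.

TBW = 0.6 · 76 = 45.6 L
Free water deficit = TBW · (Na/140 − 1)
= 45.6 · (167/140 − 1)
= 45.6 · 0.1929
= 8.8 L

8.8 L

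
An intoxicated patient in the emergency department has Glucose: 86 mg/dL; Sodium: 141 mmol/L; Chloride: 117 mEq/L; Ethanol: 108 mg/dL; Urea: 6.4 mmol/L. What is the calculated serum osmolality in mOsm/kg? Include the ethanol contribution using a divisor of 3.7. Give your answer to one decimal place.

322.4 mOsm/kg

Calculated osmolality = 2·Na + glucose/18 + urea + ethanol/3.7
= 2·141 + 86/18 + 6.4 + 108/3.7
= 282 + 4.78 + 6.40 + 29.19
= 322.37 mOsm/kg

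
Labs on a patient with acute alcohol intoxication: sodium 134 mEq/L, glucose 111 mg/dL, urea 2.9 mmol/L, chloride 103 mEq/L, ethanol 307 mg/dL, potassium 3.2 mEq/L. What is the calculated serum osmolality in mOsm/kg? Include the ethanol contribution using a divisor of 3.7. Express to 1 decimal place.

360.0 mOsm/kg

Calculated osmolality = 2·Na + glucose/18 + urea + ethanol/3.7
= 2·134 + 111/18 + 2.9 + 307/3.7
= 268 + 6.17 + 2.90 + 82.97
= 360.04 mOsm/kg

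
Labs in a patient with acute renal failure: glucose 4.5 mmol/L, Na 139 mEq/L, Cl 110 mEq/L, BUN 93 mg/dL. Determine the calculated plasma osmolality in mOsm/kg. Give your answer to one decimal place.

315.7 mOsm/kg

Calculated osmolality = 2·Na + glucose + BUN/2.8
= 2·139 + 4.5 + 93/2.8
= 278 + 4.50 + 33.21
= 315.71 mOsm/kg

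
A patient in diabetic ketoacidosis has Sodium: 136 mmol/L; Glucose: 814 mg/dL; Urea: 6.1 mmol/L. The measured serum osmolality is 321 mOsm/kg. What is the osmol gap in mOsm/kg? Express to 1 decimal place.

-2.3 mOsm/kg

Calculated osmolality = 2·Na + glucose/18 + urea
= 2·136 + 814/18 + 6.1
= 272 + 45.22 + 6.10
= 323.32 mOsm/kg ≈ 323.3 mOsm/kg
Osmolar gap = measured − calculated = 321 − 323.3 = -2.3 mOsm/kg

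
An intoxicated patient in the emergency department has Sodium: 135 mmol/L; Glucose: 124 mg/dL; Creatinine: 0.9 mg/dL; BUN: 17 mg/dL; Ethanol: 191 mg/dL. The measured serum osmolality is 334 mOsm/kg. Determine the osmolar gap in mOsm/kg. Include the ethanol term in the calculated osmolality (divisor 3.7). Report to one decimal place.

Calculated osmolality = 2·Na + glucose/18 + BUN/2.8 + ethanol/3.7
= 2·135 + 124/18 + 17/2.8 + 191/3.7
= 270 + 6.89 + 6.07 + 51.62
= 334.58 mOsm/kg ≈ 334.6 mOsm/kg
Osmolar gap = measured − calculated = 334 − 334.6 = -0.6 mOsm/kg

-0.6 mOsm/kg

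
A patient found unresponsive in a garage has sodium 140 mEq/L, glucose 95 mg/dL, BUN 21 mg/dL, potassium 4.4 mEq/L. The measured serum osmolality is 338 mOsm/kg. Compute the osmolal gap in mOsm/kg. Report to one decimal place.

Calculated osmolality = 2·Na + glucose/18 + BUN/2.8
= 2·140 + 95/18 + 21/2.8
= 280 + 5.28 + 7.50
= 292.78 mOsm/kg ≈ 292.8 mOsm/kg
Osmolar gap = measured − calculated = 338 − 292.8 = 45.2 mOsm/kg

45.2 mOsm/kg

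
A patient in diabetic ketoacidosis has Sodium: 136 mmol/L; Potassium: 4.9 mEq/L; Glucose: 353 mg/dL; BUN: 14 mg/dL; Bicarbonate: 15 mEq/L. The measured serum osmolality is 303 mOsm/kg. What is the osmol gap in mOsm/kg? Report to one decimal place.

6.4 mOsm/kg

Calculated osmolality = 2·Na + glucose/18 + BUN/2.8
= 2·136 + 353/18 + 14/2.8
= 272 + 19.61 + 5
= 296.61 mOsm/kg ≈ 296.6 mOsm/kg
Osmolar gap = measured − calculated = 303 − 296.6 = 6.4 mOsm/kg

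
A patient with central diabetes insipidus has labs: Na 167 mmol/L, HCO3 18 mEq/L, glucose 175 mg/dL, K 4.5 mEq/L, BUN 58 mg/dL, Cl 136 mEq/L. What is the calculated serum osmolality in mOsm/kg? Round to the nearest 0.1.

364.4 mOsm/kg

Calculated osmolality = 2·Na + glucose/18 + BUN/2.8
= 2·167 + 175/18 + 58/2.8
= 334 + 9.72 + 20.71
= 364.43 mOsm/kg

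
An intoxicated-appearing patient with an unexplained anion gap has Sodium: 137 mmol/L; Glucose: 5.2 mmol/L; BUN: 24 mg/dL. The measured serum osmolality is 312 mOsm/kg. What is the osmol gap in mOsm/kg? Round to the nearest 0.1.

Calculated osmolality = 2·Na + glucose + BUN/2.8
= 2·137 + 5.2 + 24/2.8
= 274 + 5.20 + 8.57
= 287.77 mOsm/kg ≈ 287.8 mOsm/kg
Osmolar gap = measured − calculated = 312 − 287.8 = 24.2 mOsm/kg

24.2 mOsm/kg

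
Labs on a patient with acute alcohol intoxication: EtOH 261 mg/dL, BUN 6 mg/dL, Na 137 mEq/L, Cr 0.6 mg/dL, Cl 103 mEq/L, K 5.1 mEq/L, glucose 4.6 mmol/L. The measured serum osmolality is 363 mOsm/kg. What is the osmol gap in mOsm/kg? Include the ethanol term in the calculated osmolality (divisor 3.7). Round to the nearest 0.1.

Calculated osmolality = 2·Na + glucose + BUN/2.8 + ethanol/3.7
= 2·137 + 4.6 + 6/2.8 + 261/3.7
= 274 + 4.60 + 2.14 + 70.54
= 351.28 mOsm/kg ≈ 351.3 mOsm/kg
Osmolar gap = measured − calculated = 363 − 351.3 = 11.7 mOsm/kg

11.7 mOsm/kg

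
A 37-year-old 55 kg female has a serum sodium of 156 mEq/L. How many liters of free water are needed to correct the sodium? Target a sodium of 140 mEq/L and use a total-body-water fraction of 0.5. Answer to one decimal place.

TBW = 0.5 · 55 = 27.5 L
Free water deficit = TBW · (Na/140 − 1)
= 27.5 · (156/140 − 1)
= 27.5 · 0.1143
= 3.14 L

3.1 L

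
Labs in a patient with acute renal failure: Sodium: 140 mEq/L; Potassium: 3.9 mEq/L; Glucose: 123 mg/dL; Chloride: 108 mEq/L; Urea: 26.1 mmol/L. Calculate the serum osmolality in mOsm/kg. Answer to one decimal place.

Calculated osmolality = 2·Na + glucose/18 + urea
= 2·140 + 123/18 + 26.1
= 280 + 6.83 + 26.10
= 312.93 mOsm/kg

312.9 mOsm/kg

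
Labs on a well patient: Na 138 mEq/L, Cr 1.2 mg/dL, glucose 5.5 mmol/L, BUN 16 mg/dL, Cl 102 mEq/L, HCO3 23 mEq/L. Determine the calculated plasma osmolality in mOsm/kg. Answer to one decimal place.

287.2 mOsm/kg

Calculated osmolality = 2·Na + glucose + BUN/2.8
= 2·138 + 5.5 + 16/2.8
= 276 + 5.50 + 5.71
= 287.21 mOsm/kg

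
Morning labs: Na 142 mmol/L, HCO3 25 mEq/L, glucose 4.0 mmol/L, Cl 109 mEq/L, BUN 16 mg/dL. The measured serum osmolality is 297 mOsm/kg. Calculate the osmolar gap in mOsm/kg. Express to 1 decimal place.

3.3 mOsm/kg

Calculated osmolality = 2·Na + glucose + BUN/2.8
= 2·142 + 4 + 16/2.8
= 284 + 4 + 5.71
= 293.71 mOsm/kg ≈ 293.7 mOsm/kg
Osmolar gap = measured − calculated = 297 − 293.7 = 3.3 mOsm/kg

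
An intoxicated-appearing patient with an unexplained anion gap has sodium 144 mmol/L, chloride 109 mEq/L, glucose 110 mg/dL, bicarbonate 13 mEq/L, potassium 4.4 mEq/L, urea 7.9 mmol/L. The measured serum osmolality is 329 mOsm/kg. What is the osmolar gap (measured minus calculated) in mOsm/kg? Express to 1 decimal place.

Calculated osmolality = 2·Na + glucose/18 + urea
= 2·144 + 110/18 + 7.9
= 288 + 6.11 + 7.90
= 302.01 mOsm/kg ≈ 302.0 mOsm/kg
Osmolar gap = measured − calculated = 329 − 302.0 = 27.0 mOsm/kg

27.0 mOsm/kg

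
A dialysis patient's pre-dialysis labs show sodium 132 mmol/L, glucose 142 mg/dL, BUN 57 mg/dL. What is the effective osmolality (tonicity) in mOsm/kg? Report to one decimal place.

Effective osmolality excludes urea (freely permeant across cell membranes):
2·Na + glucose/18
= 2·132 + 142/18
= 264 + 7.89
= 271.89 mOsm/kg

271.9 mOsm/kg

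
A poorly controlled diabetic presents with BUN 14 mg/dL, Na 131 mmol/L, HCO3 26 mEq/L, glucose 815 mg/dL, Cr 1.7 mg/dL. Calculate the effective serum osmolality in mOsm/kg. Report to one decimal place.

Effective osmolality excludes urea (freely permeant across cell membranes):
2·Na + glucose/18
= 2·131 + 815/18
= 262 + 45.28
= 307.28 mOsm/kg

307.3 mOsm/kg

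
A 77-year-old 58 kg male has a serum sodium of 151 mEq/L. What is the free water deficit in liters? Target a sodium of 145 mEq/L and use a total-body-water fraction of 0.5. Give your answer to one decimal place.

TBW = 0.5 · 58 = 29 L
Free water deficit = TBW · (Na/145 − 1)
= 29 · (151/145 − 1)
= 29 · 0.0414
= 1.2 L

1.2 L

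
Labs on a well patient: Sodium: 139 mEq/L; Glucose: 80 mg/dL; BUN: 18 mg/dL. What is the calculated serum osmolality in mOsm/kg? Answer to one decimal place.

Calculated osmolality = 2·Na + glucose/18 + BUN/2.8
= 2·139 + 80/18 + 18/2.8
= 278 + 4.44 + 6.43
= 288.87 mOsm/kg

288.9 mOsm/kg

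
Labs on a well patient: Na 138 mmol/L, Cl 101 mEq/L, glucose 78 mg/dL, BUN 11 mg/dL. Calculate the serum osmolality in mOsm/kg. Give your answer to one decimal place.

284.3 mOsm/kg

Calculated osmolality = 2·Na + glucose/18 + BUN/2.8
= 2·138 + 78/18 + 11/2.8
= 276 + 4.33 + 3.93
= 284.26 mOsm/kg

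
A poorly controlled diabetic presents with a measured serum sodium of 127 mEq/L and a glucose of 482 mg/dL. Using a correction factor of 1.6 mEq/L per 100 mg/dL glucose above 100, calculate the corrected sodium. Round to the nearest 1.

133 mEq/L

Corrected Na = measured Na + 1.6 · (glucose − 100)/100
= 127 + 1.6 · (482 − 100)/100
= 127 + 6.1
= 133.1 mEq/L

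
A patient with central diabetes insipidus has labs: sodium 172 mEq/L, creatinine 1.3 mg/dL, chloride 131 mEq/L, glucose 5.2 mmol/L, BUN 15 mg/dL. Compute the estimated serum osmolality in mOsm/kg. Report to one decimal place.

354.6 mOsm/kg

Calculated osmolality = 2·Na + glucose + BUN/2.8
= 2·172 + 5.2 + 15/2.8
= 344 + 5.20 + 5.36
= 354.56 mOsm/kg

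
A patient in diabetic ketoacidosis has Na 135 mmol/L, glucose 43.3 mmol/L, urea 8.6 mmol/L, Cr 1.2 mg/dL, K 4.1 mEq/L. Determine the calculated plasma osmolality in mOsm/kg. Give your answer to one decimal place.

321.9 mOsm/kg

Calculated osmolality = 2·Na + glucose + urea
= 2·135 + 43.3 + 8.6
= 270 + 43.30 + 8.60
= 321.9 mOsm/kg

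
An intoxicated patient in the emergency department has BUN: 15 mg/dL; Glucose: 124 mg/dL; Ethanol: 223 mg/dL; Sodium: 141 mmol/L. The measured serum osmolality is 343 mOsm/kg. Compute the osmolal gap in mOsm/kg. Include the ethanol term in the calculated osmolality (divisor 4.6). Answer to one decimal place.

Calculated osmolality = 2·Na + glucose/18 + BUN/2.8 + ethanol/4.6
= 2·141 + 124/18 + 15/2.8 + 223/4.6
= 282 + 6.89 + 5.36 + 48.48
= 342.73 mOsm/kg ≈ 342.7 mOsm/kg
Osmolar gap = measured − calculated = 343 − 342.7 = 0.3 mOsm/kg

0.3 mOsm/kg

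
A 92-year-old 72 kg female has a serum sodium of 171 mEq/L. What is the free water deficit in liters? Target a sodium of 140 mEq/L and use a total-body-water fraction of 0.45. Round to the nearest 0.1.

7.2 L

TBW = 0.45 · 72 = 32.4 L
Free water deficit = TBW · (Na/140 − 1)
= 32.4 · (171/140 − 1)
= 32.4 · 0.2214
= 7.17 L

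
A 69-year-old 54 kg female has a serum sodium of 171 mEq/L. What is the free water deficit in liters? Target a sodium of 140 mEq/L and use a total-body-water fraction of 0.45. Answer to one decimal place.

5.4 L

TBW = 0.45 · 54 = 24.3 L
Free water deficit = TBW · (Na/140 − 1)
= 24.3 · (171/140 − 1)
= 24.3 · 0.2214
= 5.38 L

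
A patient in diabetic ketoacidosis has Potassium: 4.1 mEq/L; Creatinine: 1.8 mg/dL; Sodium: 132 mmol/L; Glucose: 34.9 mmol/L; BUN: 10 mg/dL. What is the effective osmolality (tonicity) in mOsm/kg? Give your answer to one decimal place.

298.9 mOsm/kg

Effective osmolality excludes urea (freely permeant across cell membranes):
2·Na + glucose
= 2·132 + 34.9
= 264 + 34.9
= 298.9 mOsm/kg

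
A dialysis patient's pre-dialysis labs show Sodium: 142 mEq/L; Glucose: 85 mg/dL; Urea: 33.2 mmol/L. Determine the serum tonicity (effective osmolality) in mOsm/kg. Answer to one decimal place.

288.7 mOsm/kg

Effective osmolality excludes urea (freely permeant across cell membranes):
2·Na + glucose/18
= 2·142 + 85/18
= 284 + 4.72
= 288.72 mOsm/kg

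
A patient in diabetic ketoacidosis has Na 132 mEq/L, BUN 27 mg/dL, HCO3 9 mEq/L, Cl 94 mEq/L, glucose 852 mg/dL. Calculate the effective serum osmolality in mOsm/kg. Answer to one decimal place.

Effective osmolality excludes urea (freely permeant across cell membranes):
2·Na + glucose/18
= 2·132 + 852/18
= 264 + 47.33
= 311.33 mOsm/kg

311.3 mOsm/kg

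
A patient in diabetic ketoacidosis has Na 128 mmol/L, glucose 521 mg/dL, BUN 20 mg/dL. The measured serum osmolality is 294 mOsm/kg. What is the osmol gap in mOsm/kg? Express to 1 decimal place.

1.9 mOsm/kg

Calculated osmolality = 2·Na + glucose/18 + BUN/2.8
= 2·128 + 521/18 + 20/2.8
= 256 + 28.94 + 7.14
= 292.08 mOsm/kg ≈ 292.1 mOsm/kg
Osmolar gap = measured − calculated = 294 − 292.1 = 1.9 mOsm/kg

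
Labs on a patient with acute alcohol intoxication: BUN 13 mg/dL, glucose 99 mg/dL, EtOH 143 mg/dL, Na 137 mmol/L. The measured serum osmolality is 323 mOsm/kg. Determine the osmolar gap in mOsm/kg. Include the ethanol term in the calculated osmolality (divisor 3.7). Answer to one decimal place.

Calculated osmolality = 2·Na + glucose/18 + BUN/2.8 + ethanol/3.7
= 2·137 + 99/18 + 13/2.8 + 143/3.7
= 274 + 5.50 + 4.64 + 38.65
= 322.79 mOsm/kg ≈ 322.8 mOsm/kg
Osmolar gap = measured − calculated = 323 − 322.8 = 0.2 mOsm/kg

0.2 mOsm/kg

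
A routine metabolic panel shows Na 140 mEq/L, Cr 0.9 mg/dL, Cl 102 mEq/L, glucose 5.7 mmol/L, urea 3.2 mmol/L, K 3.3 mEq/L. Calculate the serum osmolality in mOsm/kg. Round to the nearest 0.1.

288.9 mOsm/kg

Calculated osmolality = 2·Na + glucose + urea
= 2·140 + 5.7 + 3.2
= 280 + 5.70 + 3.20
= 288.9 mOsm/kg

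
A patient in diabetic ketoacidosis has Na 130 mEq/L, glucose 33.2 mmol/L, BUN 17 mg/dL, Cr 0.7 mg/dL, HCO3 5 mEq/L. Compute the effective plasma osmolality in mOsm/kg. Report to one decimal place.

Effective osmolality excludes urea (freely permeant across cell membranes):
2·Na + glucose
= 2·130 + 33.2
= 260 + 33.2
= 293.2 mOsm/kg

293.2 mOsm/kg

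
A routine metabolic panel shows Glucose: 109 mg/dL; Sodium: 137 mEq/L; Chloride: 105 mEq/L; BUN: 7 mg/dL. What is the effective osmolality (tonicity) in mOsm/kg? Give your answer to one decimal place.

280.1 mOsm/kg

Effective osmolality excludes urea (freely permeant across cell membranes):
2·Na + glucose/18
= 2·137 + 109/18
= 274 + 6.06
= 280.06 mOsm/kg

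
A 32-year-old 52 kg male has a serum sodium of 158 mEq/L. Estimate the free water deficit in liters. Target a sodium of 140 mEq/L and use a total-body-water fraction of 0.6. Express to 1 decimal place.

4.0 L

TBW = 0.6 · 52 = 31.2 L
Free water deficit = TBW · (Na/140 − 1)
= 31.2 · (158/140 − 1)
= 31.2 · 0.1286
= 4.01 L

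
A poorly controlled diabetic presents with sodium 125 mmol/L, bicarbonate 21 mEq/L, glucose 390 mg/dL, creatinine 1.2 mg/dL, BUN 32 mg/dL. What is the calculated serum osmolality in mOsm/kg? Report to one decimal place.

Calculated osmolality = 2·Na + glucose/18 + BUN/2.8
= 2·125 + 390/18 + 32/2.8
= 250 + 21.67 + 11.43
= 283.1 mOsm/kg

283.1 mOsm/kg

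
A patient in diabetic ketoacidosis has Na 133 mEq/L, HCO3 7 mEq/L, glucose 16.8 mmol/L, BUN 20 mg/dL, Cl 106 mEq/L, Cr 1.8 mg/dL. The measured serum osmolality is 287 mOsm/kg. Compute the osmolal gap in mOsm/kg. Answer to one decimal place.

-2.9 mOsm/kg

Calculated osmolality = 2·Na + glucose + BUN/2.8
= 2·133 + 16.8 + 20/2.8
= 266 + 16.80 + 7.14
= 289.94 mOsm/kg ≈ 289.9 mOsm/kg
Osmolar gap = measured − calculated = 287 − 289.9 = -2.9 mOsm/kg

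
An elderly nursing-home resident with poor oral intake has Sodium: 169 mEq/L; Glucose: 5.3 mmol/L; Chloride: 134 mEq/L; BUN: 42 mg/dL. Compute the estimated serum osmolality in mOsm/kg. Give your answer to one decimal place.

Calculated osmolality = 2·Na + glucose + BUN/2.8
= 2·169 + 5.3 + 42/2.8
= 338 + 5.30 + 15
= 358.3 mOsm/kg

358.3 mOsm/kg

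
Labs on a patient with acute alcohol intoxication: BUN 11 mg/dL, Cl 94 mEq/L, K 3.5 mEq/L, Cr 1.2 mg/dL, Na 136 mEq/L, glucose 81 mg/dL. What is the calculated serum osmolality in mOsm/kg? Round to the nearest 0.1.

280.4 mOsm/kg

Calculated osmolality = 2·Na + glucose/18 + BUN/2.8
= 2·136 + 81/18 + 11/2.8
= 272 + 4.50 + 3.93
= 280.43 mOsm/kg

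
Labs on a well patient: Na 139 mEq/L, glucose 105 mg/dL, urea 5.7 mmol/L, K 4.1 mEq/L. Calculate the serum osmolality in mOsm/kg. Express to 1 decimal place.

Calculated osmolality = 2·Na + glucose/18 + urea
= 2·139 + 105/18 + 5.7
= 278 + 5.83 + 5.70
= 289.53 mOsm/kg

289.5 mOsm/kg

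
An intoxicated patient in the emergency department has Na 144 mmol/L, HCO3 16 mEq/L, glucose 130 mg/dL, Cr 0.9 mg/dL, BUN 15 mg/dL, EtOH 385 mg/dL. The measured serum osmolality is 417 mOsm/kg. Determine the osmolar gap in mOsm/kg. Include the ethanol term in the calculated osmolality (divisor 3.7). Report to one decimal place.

Calculated osmolality = 2·Na + glucose/18 + BUN/2.8 + ethanol/3.7
= 2·144 + 130/18 + 15/2.8 + 385/3.7
= 288 + 7.22 + 5.36 + 104.05
= 404.63 mOsm/kg ≈ 404.6 mOsm/kg
Osmolar gap = measured − calculated = 417 − 404.6 = 12.4 mOsm/kg

12.4 mOsm/kg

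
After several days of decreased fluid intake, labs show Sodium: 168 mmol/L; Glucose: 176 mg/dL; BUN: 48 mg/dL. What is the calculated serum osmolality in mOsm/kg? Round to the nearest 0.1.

Calculated osmolality = 2·Na + glucose/18 + BUN/2.8
= 2·168 + 176/18 + 48/2.8
= 336 + 9.78 + 17.14
= 362.92 mOsm/kg

362.9 mOsm/kg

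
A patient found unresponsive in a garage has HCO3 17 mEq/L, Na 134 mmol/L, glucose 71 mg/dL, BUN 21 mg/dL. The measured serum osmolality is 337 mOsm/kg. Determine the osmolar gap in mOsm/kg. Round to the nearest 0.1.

Calculated osmolality = 2·Na + glucose/18 + BUN/2.8
= 2·134 + 71/18 + 21/2.8
= 268 + 3.94 + 7.50
= 279.44 mOsm/kg ≈ 279.4 mOsm/kg
Osmolar gap = measured − calculated = 337 − 279.4 = 57.6 mOsm/kg

57.6 mOsm/kg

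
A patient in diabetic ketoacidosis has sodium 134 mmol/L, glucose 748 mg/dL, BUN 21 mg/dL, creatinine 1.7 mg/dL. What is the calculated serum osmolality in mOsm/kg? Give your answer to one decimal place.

Calculated osmolality = 2·Na + glucose/18 + BUN/2.8
= 2·134 + 748/18 + 21/2.8
= 268 + 41.56 + 7.50
= 317.06 mOsm/kg

317.1 mOsm/kg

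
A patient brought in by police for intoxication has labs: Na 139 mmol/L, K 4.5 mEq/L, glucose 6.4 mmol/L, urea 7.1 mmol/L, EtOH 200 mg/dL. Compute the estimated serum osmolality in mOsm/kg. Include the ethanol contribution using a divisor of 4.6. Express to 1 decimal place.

Calculated osmolality = 2·Na + glucose + urea + ethanol/4.6
= 2·139 + 6.4 + 7.1 + 200/4.6
= 278 + 6.40 + 7.10 + 43.48
= 334.98 mOsm/kg

335.0 mOsm/kg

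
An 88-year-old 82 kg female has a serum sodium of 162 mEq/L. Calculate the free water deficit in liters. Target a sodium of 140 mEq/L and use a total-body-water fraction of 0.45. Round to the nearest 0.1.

5.8 L

TBW = 0.45 · 82 = 36.9 L
Free water deficit = TBW · (Na/140 − 1)
= 36.9 · (162/140 − 1)
= 36.9 · 0.1571
= 5.8 L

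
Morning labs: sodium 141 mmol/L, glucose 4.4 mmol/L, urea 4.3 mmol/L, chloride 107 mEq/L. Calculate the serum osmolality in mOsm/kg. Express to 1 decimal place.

Calculated osmolality = 2·Na + glucose + urea
= 2·141 + 4.4 + 4.3
= 282 + 4.40 + 4.30
= 290.7 mOsm/kg

290.7 mOsm/kg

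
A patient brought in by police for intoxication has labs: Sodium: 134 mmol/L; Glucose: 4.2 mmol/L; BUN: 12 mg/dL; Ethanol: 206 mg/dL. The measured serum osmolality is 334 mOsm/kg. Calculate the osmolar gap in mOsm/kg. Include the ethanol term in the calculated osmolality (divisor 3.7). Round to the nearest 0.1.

1.8 mOsm/kg

Calculated osmolality = 2·Na + glucose + BUN/2.8 + ethanol/3.7
= 2·134 + 4.2 + 12/2.8 + 206/3.7
= 268 + 4.20 + 4.29 + 55.68
= 332.17 mOsm/kg ≈ 332.2 mOsm/kg
Osmolar gap = measured − calculated = 334 − 332.2 = 1.8 mOsm/kg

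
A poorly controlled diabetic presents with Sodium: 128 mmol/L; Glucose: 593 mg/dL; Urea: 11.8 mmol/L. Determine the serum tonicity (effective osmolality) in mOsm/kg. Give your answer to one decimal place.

288.9 mOsm/kg

Effective osmolality excludes urea (freely permeant across cell membranes):
2·Na + glucose/18
= 2·128 + 593/18
= 256 + 32.94
= 288.94 mOsm/kg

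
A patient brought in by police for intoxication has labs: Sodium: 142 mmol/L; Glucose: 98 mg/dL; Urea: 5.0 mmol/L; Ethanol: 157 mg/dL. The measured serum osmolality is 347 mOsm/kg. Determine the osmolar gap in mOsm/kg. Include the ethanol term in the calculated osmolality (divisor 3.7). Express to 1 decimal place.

Calculated osmolality = 2·Na + glucose/18 + urea + ethanol/3.7
= 2·142 + 98/18 + 5 + 157/3.7
= 284 + 5.44 + 5 + 42.43
= 336.87 mOsm/kg ≈ 336.9 mOsm/kg
Osmolar gap = measured − calculated = 347 − 336.9 = 10.1 mOsm/kg

10.1 mOsm/kg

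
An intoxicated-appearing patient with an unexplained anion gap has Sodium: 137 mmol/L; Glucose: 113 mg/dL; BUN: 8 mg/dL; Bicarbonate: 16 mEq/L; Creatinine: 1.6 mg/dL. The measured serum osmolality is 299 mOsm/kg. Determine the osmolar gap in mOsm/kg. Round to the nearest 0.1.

Calculated osmolality = 2·Na + glucose/18 + BUN/2.8
= 2·137 + 113/18 + 8/2.8
= 274 + 6.28 + 2.86
= 283.14 mOsm/kg ≈ 283.1 mOsm/kg
Osmolar gap = measured − calculated = 299 − 283.1 = 15.9 mOsm/kg

15.9 mOsm/kg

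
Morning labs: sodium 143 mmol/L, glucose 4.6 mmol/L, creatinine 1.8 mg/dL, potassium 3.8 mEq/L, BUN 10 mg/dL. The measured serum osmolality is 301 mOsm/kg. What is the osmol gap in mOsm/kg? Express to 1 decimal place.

6.8 mOsm/kg

Calculated osmolality = 2·Na + glucose + BUN/2.8
= 2·143 + 4.6 + 10/2.8
= 286 + 4.60 + 3.57
= 294.17 mOsm/kg ≈ 294.2 mOsm/kg
Osmolar gap = measured − calculated = 301 − 294.2 = 6.8 mOsm/kg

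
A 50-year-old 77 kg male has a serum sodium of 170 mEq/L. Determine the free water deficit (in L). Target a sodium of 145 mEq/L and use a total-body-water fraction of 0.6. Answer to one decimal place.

8.0 L

TBW = 0.6 · 77 = 46.2 L
Free water deficit = TBW · (Na/145 − 1)
= 46.2 · (170/145 − 1)
= 46.2 · 0.1724
= 7.96 L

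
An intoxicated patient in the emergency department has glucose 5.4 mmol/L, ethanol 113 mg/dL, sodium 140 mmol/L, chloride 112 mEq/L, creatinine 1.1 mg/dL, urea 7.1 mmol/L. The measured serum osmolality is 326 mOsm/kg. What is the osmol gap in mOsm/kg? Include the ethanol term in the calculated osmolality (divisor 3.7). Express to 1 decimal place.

Calculated osmolality = 2·Na + glucose + urea + ethanol/3.7
= 2·140 + 5.4 + 7.1 + 113/3.7
= 280 + 5.40 + 7.10 + 30.54
= 323.04 mOsm/kg ≈ 323.0 mOsm/kg
Osmolar gap = measured − calculated = 326 − 323.0 = 3.0 mOsm/kg

3.0 mOsm/kg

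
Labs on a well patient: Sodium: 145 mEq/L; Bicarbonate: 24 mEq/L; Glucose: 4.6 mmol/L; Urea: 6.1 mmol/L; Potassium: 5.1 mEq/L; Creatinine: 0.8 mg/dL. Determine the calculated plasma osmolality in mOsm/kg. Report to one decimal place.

300.7 mOsm/kg

Calculated osmolality = 2·Na + glucose + urea
= 2·145 + 4.6 + 6.1
= 290 + 4.60 + 6.10
= 300.7 mOsm/kg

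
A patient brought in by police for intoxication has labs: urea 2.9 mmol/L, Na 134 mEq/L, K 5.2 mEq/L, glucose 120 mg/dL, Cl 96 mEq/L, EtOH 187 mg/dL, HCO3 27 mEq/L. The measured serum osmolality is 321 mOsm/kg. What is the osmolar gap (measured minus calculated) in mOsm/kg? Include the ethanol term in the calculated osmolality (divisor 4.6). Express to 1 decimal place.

2.8 mOsm/kg

Calculated osmolality = 2·Na + glucose/18 + urea + ethanol/4.6
= 2·134 + 120/18 + 2.9 + 187/4.6
= 268 + 6.67 + 2.90 + 40.65
= 318.22 mOsm/kg ≈ 318.2 mOsm/kg
Osmolar gap = measured − calculated = 321 − 318.2 = 2.8 mOsm/kg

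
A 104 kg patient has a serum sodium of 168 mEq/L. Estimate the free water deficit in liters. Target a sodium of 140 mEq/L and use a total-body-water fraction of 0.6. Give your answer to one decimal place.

TBW = 0.6 · 104 = 62.4 L
Free water deficit = TBW · (Na/140 − 1)
= 62.4 · (168/140 − 1)
= 62.4 · 0.2
= 12.48 L

12.5 L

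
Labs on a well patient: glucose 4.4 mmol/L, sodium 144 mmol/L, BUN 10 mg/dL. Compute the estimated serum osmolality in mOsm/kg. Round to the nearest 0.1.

296.0 mOsm/kg

Calculated osmolality = 2·Na + glucose + BUN/2.8
= 2·144 + 4.4 + 10/2.8
= 288 + 4.40 + 3.57
= 295.97 mOsm/kg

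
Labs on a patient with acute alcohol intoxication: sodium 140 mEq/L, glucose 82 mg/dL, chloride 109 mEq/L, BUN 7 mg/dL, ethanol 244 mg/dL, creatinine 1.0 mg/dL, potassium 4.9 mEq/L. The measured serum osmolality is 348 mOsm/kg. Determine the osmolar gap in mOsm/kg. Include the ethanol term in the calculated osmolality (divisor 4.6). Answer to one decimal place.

7.9 mOsm/kg

Calculated osmolality = 2·Na + glucose/18 + BUN/2.8 + ethanol/4.6
= 2·140 + 82/18 + 7/2.8 + 244/4.6
= 280 + 4.56 + 2.50 + 53.04
= 340.1 mOsm/kg ≈ 340.1 mOsm/kg
Osmolar gap = measured − calculated = 348 − 340.1 = 7.9 mOsm/kg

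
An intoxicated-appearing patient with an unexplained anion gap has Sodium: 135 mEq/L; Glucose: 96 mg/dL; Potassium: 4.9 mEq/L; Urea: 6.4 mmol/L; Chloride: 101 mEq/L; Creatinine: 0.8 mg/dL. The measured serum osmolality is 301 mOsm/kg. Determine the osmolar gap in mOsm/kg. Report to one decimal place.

Calculated osmolality = 2·Na + glucose/18 + urea
= 2·135 + 96/18 + 6.4
= 270 + 5.33 + 6.40
= 281.73 mOsm/kg ≈ 281.7 mOsm/kg
Osmolar gap = measured − calculated = 301 − 281.7 = 19.3 mOsm/kg

19.3 mOsm/kg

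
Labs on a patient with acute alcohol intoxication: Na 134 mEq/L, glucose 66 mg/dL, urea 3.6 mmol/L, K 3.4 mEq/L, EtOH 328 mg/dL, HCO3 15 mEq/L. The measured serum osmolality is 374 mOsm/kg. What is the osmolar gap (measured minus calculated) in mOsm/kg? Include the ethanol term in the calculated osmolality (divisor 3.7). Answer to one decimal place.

10.1 mOsm/kg

Calculated osmolality = 2·Na + glucose/18 + urea + ethanol/3.7
= 2·134 + 66/18 + 3.6 + 328/3.7
= 268 + 3.67 + 3.60 + 88.65
= 363.92 mOsm/kg ≈ 363.9 mOsm/kg
Osmolar gap = measured − calculated = 374 − 363.9 = 10.1 mOsm/kg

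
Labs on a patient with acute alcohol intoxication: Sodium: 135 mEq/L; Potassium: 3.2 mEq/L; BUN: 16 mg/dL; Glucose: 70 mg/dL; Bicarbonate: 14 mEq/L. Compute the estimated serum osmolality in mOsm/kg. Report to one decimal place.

279.6 mOsm/kg

Calculated osmolality = 2·Na + glucose/18 + BUN/2.8
= 2·135 + 70/18 + 16/2.8
= 270 + 3.89 + 5.71
= 279.6 mOsm/kg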